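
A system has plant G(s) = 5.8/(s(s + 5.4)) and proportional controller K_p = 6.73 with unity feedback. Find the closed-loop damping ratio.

With unity feedback the closed-loop characteristic equation is s² + 5.4s + 6.73·5.8 = s² + 5.4s + 39.03 = 0.
Matching s² + 2ζω_n s + ω_n²: ω_n = √39.03 = 6.248 rad/s and 2ζω_n = 5.4, so ζ = 5.4/(2·6.248) = 0.432.

ζ = 0.432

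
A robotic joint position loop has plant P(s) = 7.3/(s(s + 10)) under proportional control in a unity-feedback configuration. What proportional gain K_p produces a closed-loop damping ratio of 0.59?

Closed-loop characteristic equation: s² + 10s + K_p·7.3 = 0.
So ω_n = √(7.3K_p) and 2ζω_n = 10, giving ζ = 10/(2√(7.3K_p)).
Setting ζ = 0.59: √(7.3K_p) = 10/(2·0.59) = 8.475, so K_p = 71.82/7.3 = 9.84.

K_p = 9.84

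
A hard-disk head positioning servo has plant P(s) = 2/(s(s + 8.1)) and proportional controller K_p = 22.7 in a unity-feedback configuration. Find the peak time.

From 1 + K_pP(s) = 0: s² + 8.1s + 45.4 = 0 ⇒ ω_n = 6.738, ζ = 0.6011.
Damped frequency ω_d = ω_n√(1−ζ²) = 5.385 rad/s, so peak time T_p = π/ω_d = 0.583 s.

T_p = 0.583 s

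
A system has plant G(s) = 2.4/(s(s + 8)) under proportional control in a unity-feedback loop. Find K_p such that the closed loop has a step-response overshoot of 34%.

From %OS = 100·exp(−πζ/√(1−ζ²)) = 34%, ζ = −ln(0.34)/√(π²+ln²(0.34)) = 0.3248.
Characteristic equation s² + 8s + 2.4K_p = 0 gives ζ = 8/(2√(2.4K_p)).
Setting ζ = 0.3248: √(2.4K_p) = 8/(2·0.3248) = 12.32, so K_p = 151.7/2.4 = 63.2.

K_p = 63.2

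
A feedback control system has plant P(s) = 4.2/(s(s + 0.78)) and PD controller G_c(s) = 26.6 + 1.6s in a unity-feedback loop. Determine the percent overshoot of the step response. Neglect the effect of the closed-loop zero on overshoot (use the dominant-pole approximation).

Forward path: (26.6 + 1.6s)·4.2/(s(s+0.78)). The closed-loop characteristic equation is s² + (0.78 + 4.2·1.6)s + 4.2·26.6 = 0.
That is s² + 7.5s + 111.7 = 0, so ω_n = 10.57 rad/s and ζ = 7.5/(2·10.57) = 0.3548.
%OS = 100·exp(−πζ/√(1−ζ²)) = 30.4%.

30.4%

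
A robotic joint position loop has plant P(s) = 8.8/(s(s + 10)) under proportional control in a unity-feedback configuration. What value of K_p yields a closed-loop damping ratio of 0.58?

K_p = 8.45

Closed-loop characteristic equation: s² + 10s + K_p·8.8 = 0.
So ω_n = √(8.8K_p) and 2ζω_n = 10, giving ζ = 10/(2√(8.8K_p)).
Setting ζ = 0.58: √(8.8K_p) = 10/(2·0.58) = 8.621, so K_p = 74.32/8.8 = 8.45.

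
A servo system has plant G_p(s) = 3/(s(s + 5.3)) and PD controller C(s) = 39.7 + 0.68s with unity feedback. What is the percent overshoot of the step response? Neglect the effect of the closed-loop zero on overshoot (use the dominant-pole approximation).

Forward path: (39.7 + 0.68s)·3/(s(s+5.3)). The closed-loop characteristic equation is s² + (5.3 + 3·0.68)s + 3·39.7 = 0.
That is s² + 7.34s + 119.1 = 0, so ω_n = 10.91 rad/s and ζ = 7.34/(2·10.91) = 0.3363.
%OS = 100·exp(−πζ/√(1−ζ²)) = 32.6%.

32.6%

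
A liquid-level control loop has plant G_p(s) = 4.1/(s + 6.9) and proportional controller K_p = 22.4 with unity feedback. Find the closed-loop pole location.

s = -98.74

Closed-loop transfer function: T(s) = K_p·G_p(s)/(1 + K_p·G_p(s)) = 91.84/(s + 6.9 + 91.84) = 91.84/(s + 98.74).
The closed-loop pole is at s = −98.74.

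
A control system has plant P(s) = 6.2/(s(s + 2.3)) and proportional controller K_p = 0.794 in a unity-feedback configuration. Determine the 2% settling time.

Closed-loop characteristic equation: s² + 2.3s + 4.923 = 0, so ω_n = 2.219 rad/s and ζ = 2.3/(2·2.219) = 0.5183.
2% settling time T_s ≈ 4/(ζω_n) = 4/1.15 = 3.48 s.

T_s ≈ 3.48 s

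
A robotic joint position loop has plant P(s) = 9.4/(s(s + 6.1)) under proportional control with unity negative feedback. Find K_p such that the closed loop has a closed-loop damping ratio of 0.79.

Closed-loop characteristic equation: s² + 6.1s + K_p·9.4 = 0.
So ω_n = √(9.4K_p) and 2ζω_n = 6.1, giving ζ = 6.1/(2√(9.4K_p)).
Setting ζ = 0.79: √(9.4K_p) = 6.1/(2·0.79) = 3.861, so K_p = 14.91/9.4 = 1.59.

K_p = 1.59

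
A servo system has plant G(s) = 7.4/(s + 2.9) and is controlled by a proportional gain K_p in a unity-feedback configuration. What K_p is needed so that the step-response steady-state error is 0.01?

For a type-0 loop with proportional control, e_ss = 1/(1 + K_p·G(0)).
G(0) = 2.552. Require 1/(1 + K_p·2.552) = 0.01, so 1 + 2.552·K_p = 100.
K_p = (100 − 1)/2.552 = 38.8.

K_p = 38.8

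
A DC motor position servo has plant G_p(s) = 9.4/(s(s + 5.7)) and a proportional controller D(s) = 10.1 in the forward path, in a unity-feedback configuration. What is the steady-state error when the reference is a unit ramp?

0.06

The loop has one pole at the origin (type 1). Velocity error constant K_v = lim_{s→0} s·D(s)G_p(s) = 10.1·9.4/5.7 = 16.66.
Steady-state error to a unit ramp: e_ss = 1/K_v = 0.06.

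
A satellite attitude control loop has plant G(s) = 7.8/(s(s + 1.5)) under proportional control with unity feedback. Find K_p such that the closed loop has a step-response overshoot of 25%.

K_p = 0.442

From %OS = 100·exp(−πζ/√(1−ζ²)) = 25%, ζ = −ln(0.25)/√(π²+ln²(0.25)) = 0.4037.
Characteristic equation s² + 1.5s + 7.8K_p = 0 gives ζ = 1.5/(2√(7.8K_p)).
Setting ζ = 0.4037: √(7.8K_p) = 1.5/(2·0.4037) = 1.858, so K_p = 3.451/7.8 = 0.442.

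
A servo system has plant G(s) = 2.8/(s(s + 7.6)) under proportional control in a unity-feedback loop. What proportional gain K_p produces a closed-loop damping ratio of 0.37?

Closed-loop characteristic equation: s² + 7.6s + K_p·2.8 = 0.
So ω_n = √(2.8K_p) and 2ζω_n = 7.6, giving ζ = 7.6/(2√(2.8K_p)).
Setting ζ = 0.37: √(2.8K_p) = 7.6/(2·0.37) = 10.27, so K_p = 105.5/2.8 = 37.7.

K_p = 37.7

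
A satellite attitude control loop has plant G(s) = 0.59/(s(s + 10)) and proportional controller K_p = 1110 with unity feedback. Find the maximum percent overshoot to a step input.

Closed-loop characteristic equation: s² + 10s + 654.9 = 0, so ω_n = 25.59 rad/s and ζ = 10/(2·25.59) = 0.1954.
%OS = 100·exp(−πζ/√(1−ζ²)) = 100·exp(−π·0.1954/√0.9618) = 53.5%.

53.5%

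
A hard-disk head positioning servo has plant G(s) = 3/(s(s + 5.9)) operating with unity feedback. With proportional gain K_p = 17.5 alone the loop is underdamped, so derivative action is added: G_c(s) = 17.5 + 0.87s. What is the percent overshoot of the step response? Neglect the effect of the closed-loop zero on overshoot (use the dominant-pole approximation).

Forward path: (17.5 + 0.87s)·3/(s(s+5.9)). The closed-loop characteristic equation is s² + (5.9 + 3·0.87)s + 3·17.5 = 0.
That is s² + 8.51s + 52.5 = 0, so ω_n = 7.246 rad/s and ζ = 8.51/(2·7.246) = 0.5872.
%OS = 100·exp(−πζ/√(1−ζ²)) = 10.2%.

10.2%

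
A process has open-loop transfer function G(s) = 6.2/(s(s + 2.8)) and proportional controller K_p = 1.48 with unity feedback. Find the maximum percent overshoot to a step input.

19.5%

The closed-loop denominator s² + 2.8s + 9.176 gives ω_n = √9.176 = 3.029 and ζ = 2.8/(2ω_n) = 0.4622.
%OS = 100·exp(−πζ/√(1−ζ²)) = 100·exp(−π·0.4622/√0.7864) = 19.5%.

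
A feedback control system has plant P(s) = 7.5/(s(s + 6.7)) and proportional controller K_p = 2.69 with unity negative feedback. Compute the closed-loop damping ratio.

ζ = 0.746

1 + K_p·P(s) = 0 gives s² + 6.7s + 20.18 = 0.
So ω_n² = 20.18 ⇒ ω_n = 4.492 rad/s, and ζ = 6.7/(2ω_n) = 0.746.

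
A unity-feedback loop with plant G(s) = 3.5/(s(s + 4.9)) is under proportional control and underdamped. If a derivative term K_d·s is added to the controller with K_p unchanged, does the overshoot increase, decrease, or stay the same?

decrease

With PD the characteristic equation becomes s² + (a + K·K_d)s + K·K_p = 0; the damping term grows, ζ rises, overshoot falls.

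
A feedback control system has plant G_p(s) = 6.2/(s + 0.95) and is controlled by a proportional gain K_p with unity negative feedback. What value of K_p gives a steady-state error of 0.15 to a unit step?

K_p = 0.868

The loop is type 0, so e_ss(step) = 1/(1 + K_pos) with K_pos = K_p·G_p(0).
G_p(0) = 6.526. Require 1/(1 + K_p·6.526) = 0.15, so 1 + 6.526·K_p = 6.667.
K_p = (6.667 − 1)/6.526 = 0.868.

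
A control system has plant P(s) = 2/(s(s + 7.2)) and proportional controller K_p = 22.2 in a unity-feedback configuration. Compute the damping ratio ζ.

1 + K_p·P(s) = 0 gives s² + 7.2s + 44.4 = 0.
Matching s² + 2ζω_n s + ω_n²: ω_n = √44.4 = 6.663 rad/s and 2ζω_n = 7.2, so ζ = 7.2/(2·6.663) = 0.54.

ζ = 0.54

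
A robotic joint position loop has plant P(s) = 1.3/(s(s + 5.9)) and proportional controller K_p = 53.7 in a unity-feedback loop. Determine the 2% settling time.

T_s ≈ 1.36 s

Closed-loop characteristic equation: s² + 5.9s + 69.81 = 0, so ω_n = 8.355 rad/s and ζ = 5.9/(2·8.355) = 0.3531.
2% settling time T_s ≈ 4/(ζω_n) = 4/2.95 = 1.36 s.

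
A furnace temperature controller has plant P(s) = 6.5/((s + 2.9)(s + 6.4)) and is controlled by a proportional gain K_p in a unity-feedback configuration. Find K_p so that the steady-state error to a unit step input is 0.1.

K_p = 25.7

For a type-0 loop with proportional control, e_ss = 1/(1 + K_p·P(0)).
P(0) = 0.3502. Require 1/(1 + K_p·0.3502) = 0.1, so 1 + 0.3502·K_p = 10.
K_p = (10 − 1)/0.3502 = 25.7.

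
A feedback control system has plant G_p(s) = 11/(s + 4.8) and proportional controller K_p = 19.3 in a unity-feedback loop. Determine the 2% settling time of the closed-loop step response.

Closed-loop transfer function: T(s) = K_p·G_p(s)/(1 + K_p·G_p(s)) = 212.3/(s + 4.8 + 212.3) = 212.3/(s + 217.1).
Time constant τ = 1/217.1 = 0.004606 s, so the 2% settling time is about 4τ = 0.0184 s.

T_s ≈ 0.0184 s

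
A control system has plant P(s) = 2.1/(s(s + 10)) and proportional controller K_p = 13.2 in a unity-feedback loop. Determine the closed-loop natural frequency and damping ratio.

The closed-loop denominator is s(s+10) + 13.2·2.1 = s² + 10s + 27.72.
Matching s² + 2ζω_n s + ω_n²: ω_n = √27.72 = 5.265 rad/s and 2ζω_n = 10, so ζ = 10/(2·5.265) = 0.95.

ω_n = 5.26 rad/s, ζ = 0.95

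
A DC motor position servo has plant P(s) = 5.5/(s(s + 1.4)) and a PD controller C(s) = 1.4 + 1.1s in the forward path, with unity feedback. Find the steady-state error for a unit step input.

0

The open loop C(s)P(s) has a pole at the origin (type 1), so the static position error constant is infinite and e_ss = 1/(1+∞) = 0.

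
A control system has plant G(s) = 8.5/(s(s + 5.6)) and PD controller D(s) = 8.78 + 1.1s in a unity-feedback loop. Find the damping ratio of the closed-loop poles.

Forward path: (8.78 + 1.1s)·8.5/(s(s+5.6)). The closed-loop characteristic equation is s² + (5.6 + 8.5·1.1)s + 8.5·8.78 = 0.
That is s² + 14.95s + 74.63 = 0, so ω_n = 8.639 rad/s and ζ = 14.95/(2·8.639) = 0.8653.

ζ = 0.865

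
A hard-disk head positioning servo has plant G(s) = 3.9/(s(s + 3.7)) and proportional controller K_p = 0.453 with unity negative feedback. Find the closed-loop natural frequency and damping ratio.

ω_n = 1.33 rad/s, ζ = 1.39

With unity feedback the closed-loop characteristic equation is s² + 3.7s + 0.453·3.9 = s² + 3.7s + 1.767 = 0.
Matching s² + 2ζω_n s + ω_n²: ω_n = √1.767 = 1.329 rad/s and 2ζω_n = 3.7, so ζ = 3.7/(2·1.329) = 1.39.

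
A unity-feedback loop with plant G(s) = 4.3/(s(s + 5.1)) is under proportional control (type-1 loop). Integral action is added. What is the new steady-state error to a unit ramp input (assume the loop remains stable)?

The integrator raises the loop to type 2, so K_v → ∞ and e_ss to a ramp is zero.

0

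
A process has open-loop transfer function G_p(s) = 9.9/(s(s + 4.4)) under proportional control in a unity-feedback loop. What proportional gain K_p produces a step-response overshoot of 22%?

From %OS = 100·exp(−πζ/√(1−ζ²)) = 22%, ζ = −ln(0.22)/√(π²+ln²(0.22)) = 0.4342.
Characteristic equation s² + 4.4s + 9.9K_p = 0 gives ζ = 4.4/(2√(9.9K_p)).
Setting ζ = 0.4342: √(9.9K_p) = 4.4/(2·0.4342) = 5.067, so K_p = 25.68/9.9 = 2.59.

K_p = 2.59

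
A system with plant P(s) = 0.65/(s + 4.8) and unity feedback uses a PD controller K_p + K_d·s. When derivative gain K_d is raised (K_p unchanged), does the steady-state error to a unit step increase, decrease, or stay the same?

unchanged

At s = 0 the derivative term contributes nothing: C(0) = K_p regardless of K_d, so K_pos = K_p·P(0) and e_ss are unchanged.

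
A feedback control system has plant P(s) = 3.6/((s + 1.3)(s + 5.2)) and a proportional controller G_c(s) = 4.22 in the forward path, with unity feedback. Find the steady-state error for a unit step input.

The loop is type 0. Static position error constant K_pos = G_c(0)·P(0) = 4.22·0.5325 = 2.247.
Steady-state error to a unit step: e_ss = 1/(1+K_pos) = 1/3.247 = 0.308.

0.308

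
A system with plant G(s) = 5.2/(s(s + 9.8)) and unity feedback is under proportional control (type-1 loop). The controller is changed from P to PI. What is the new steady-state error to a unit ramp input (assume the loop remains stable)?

0

The integrator raises the loop to type 2, so K_v → ∞ and e_ss to a ramp is zero.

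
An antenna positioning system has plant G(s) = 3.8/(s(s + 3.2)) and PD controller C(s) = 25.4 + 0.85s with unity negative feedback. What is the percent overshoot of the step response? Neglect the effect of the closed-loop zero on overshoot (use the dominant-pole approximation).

Forward path: (25.4 + 0.85s)·3.8/(s(s+3.2)). The closed-loop characteristic equation is s² + (3.2 + 3.8·0.85)s + 3.8·25.4 = 0.
That is s² + 6.43s + 96.52 = 0, so ω_n = 9.824 rad/s and ζ = 6.43/(2·9.824) = 0.3272.
%OS = 100·exp(−πζ/√(1−ζ²)) = 33.7%.

33.7%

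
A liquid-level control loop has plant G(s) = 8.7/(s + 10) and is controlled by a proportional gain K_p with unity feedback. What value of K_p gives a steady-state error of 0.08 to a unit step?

K_p = 13.2

The loop is type 0, so e_ss(step) = 1/(1 + K_pos) with K_pos = K_p·G(0).
G(0) = 0.87. Require 1/(1 + K_p·0.87) = 0.08, so 1 + 0.87·K_p = 12.5.
K_p = (12.5 − 1)/0.87 = 13.2.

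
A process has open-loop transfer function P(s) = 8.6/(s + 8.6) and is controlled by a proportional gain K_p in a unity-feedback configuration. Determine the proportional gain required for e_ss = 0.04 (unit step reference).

For a type-0 loop with proportional control, e_ss = 1/(1 + K_p·P(0)).
P(0) = 1. Require 1/(1 + K_p·1) = 0.04, so 1 + 1·K_p = 25.
K_p = (25 − 1)/1 = 24.

K_p = 24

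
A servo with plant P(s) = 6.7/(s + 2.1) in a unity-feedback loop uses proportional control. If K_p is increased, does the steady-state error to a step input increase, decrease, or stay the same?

decrease

The position error constant K_pos = K_p·P(0) grows with K_p, and e_ss = 1/(1+K_pos) falls.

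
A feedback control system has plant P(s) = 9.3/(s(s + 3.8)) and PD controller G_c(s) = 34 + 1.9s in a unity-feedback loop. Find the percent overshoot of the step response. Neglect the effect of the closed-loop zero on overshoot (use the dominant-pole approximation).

Forward path: (34 + 1.9s)·9.3/(s(s+3.8)). The closed-loop characteristic equation is s² + (3.8 + 9.3·1.9)s + 9.3·34 = 0.
That is s² + 21.47s + 316.2 = 0, so ω_n = 17.78 rad/s and ζ = 21.47/(2·17.78) = 0.6037.
%OS = 100·exp(−πζ/√(1−ζ²)) = 9.26%.

9.26%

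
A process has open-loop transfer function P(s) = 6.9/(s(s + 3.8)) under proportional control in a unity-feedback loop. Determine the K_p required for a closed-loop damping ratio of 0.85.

K_p = 0.724

Closed-loop characteristic equation: s² + 3.8s + K_p·6.9 = 0.
So ω_n = √(6.9K_p) and 2ζω_n = 3.8, giving ζ = 3.8/(2√(6.9K_p)).
Setting ζ = 0.85: √(6.9K_p) = 3.8/(2·0.85) = 2.235, so K_p = 4.997/6.9 = 0.724.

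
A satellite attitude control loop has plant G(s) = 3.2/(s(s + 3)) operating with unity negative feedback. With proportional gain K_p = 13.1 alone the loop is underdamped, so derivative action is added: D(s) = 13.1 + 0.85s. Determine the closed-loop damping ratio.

ζ = 0.442

Forward path: (13.1 + 0.85s)·3.2/(s(s+3)). The closed-loop characteristic equation is s² + (3 + 3.2·0.85)s + 3.2·13.1 = 0.
That is s² + 5.72s + 41.92 = 0, so ω_n = 6.475 rad/s and ζ = 5.72/(2·6.475) = 0.4417.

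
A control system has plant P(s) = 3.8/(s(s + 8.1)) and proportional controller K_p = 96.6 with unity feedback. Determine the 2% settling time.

The closed-loop denominator s² + 8.1s + 367.1 gives ω_n = √367.1 = 19.16 and ζ = 8.1/(2ω_n) = 0.2114.
2% settling time T_s ≈ 4/(ζω_n) = 4/4.05 = 0.988 s.

T_s ≈ 0.988 s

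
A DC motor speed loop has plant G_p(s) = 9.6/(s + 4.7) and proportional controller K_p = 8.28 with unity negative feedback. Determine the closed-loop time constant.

τ = 0.0119 s

Closed-loop transfer function: T(s) = K_p·G_p(s)/(1 + K_p·G_p(s)) = 79.49/(s + 4.7 + 79.49) = 79.49/(s + 84.19).
Time constant τ = 1/84.19 = 0.0119 s.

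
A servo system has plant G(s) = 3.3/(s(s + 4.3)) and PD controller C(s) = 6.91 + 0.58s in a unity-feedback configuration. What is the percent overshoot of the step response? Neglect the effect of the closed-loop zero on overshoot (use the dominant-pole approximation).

Forward path: (6.91 + 0.58s)·3.3/(s(s+4.3)). The closed-loop characteristic equation is s² + (4.3 + 3.3·0.58)s + 3.3·6.91 = 0.
That is s² + 6.214s + 22.8 = 0, so ω_n = 4.775 rad/s and ζ = 6.214/(2·4.775) = 0.6506.
%OS = 100·exp(−πζ/√(1−ζ²)) = 6.78%.

6.78%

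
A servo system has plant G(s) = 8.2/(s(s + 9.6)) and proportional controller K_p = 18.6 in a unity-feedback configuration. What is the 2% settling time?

T_s ≈ 0.833 s

Closed-loop characteristic equation: s² + 9.6s + 152.5 = 0, so ω_n = 12.35 rad/s and ζ = 9.6/(2·12.35) = 0.3887.
2% settling time T_s ≈ 4/(ζω_n) = 4/4.8 = 0.833 s.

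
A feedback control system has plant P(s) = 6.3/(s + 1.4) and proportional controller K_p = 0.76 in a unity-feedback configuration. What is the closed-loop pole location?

Closed-loop transfer function: T(s) = K_p·P(s)/(1 + K_p·P(s)) = 4.788/(s + 1.4 + 4.788) = 4.788/(s + 6.188).
The closed-loop pole is at s = −6.188.

s = -6.188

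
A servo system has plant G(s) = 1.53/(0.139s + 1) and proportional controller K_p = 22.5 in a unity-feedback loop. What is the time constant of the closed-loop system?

τ = 0.00392 s

Closed loop: T(s) = K_p·G/(1+K_p·G) = 34.42/(0.139s + 1 + 34.42), with pole at s = −(1 + 34.42)/0.139 = −254.9.
Closed-loop time constant τ = 1/254.9 = 0.00392 s.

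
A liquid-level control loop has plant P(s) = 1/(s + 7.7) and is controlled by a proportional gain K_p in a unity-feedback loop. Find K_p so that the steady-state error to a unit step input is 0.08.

K_p = 88.6

The loop is type 0, so e_ss(step) = 1/(1 + K_pos) with K_pos = K_p·P(0).
P(0) = 0.1299. Require 1/(1 + K_p·0.1299) = 0.08, so 1 + 0.1299·K_p = 12.5.
K_p = (12.5 − 1)/0.1299 = 88.6.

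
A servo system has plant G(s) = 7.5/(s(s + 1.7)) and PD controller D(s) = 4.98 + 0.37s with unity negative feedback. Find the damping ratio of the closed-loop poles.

ζ = 0.366

Forward path: (4.98 + 0.37s)·7.5/(s(s+1.7)). The closed-loop characteristic equation is s² + (1.7 + 7.5·0.37)s + 7.5·4.98 = 0.
That is s² + 4.475s + 37.35 = 0, so ω_n = 6.111 rad/s and ζ = 4.475/(2·6.111) = 0.3661.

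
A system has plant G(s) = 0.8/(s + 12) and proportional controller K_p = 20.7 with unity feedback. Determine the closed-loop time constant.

τ = 0.035 s

Closed-loop transfer function: T(s) = K_p·G(s)/(1 + K_p·G(s)) = 16.56/(s + 12 + 16.56) = 16.56/(s + 28.56).
Time constant τ = 1/28.56 = 0.035 s.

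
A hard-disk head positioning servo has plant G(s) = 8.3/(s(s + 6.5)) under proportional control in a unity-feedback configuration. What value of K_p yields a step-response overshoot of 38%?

From %OS = 100·exp(−πζ/√(1−ζ²)) = 38%, ζ = −ln(0.38)/√(π²+ln²(0.38)) = 0.2943.
Characteristic equation s² + 6.5s + 8.3K_p = 0 gives ζ = 6.5/(2√(8.3K_p)).
Setting ζ = 0.2943: √(8.3K_p) = 6.5/(2·0.2943) = 11.04, so K_p = 121.9/8.3 = 14.7.

K_p = 14.7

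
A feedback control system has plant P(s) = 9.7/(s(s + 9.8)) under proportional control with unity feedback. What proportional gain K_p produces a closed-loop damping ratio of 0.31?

K_p = 25.8

Closed-loop characteristic equation: s² + 9.8s + K_p·9.7 = 0.
So ω_n = √(9.7K_p) and 2ζω_n = 9.8, giving ζ = 9.8/(2√(9.7K_p)).
Setting ζ = 0.31: √(9.7K_p) = 9.8/(2·0.31) = 15.81, so K_p = 249.8/9.7 = 25.8.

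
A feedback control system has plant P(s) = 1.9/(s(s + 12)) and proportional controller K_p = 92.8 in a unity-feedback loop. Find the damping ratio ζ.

With unity feedback the closed-loop characteristic equation is s² + 12s + 92.8·1.9 = s² + 12s + 176.3 = 0.
Matching s² + 2ζω_n s + ω_n²: ω_n = √176.3 = 13.28 rad/s and 2ζω_n = 12, so ζ = 12/(2·13.28) = 0.452.

ζ = 0.452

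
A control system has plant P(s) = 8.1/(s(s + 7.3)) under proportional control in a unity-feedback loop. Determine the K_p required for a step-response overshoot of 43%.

From %OS = 100·exp(−πζ/√(1−ζ²)) = 43%, ζ = −ln(0.43)/√(π²+ln²(0.43)) = 0.2594.
Characteristic equation s² + 7.3s + 8.1K_p = 0 gives ζ = 7.3/(2√(8.1K_p)).
Setting ζ = 0.2594: √(8.1K_p) = 7.3/(2·0.2594) = 14.07, so K_p = 197.9/8.1 = 24.4.

K_p = 24.4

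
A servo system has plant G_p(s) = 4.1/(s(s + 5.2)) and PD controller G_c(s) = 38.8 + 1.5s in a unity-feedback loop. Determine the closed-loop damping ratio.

Forward path: (38.8 + 1.5s)·4.1/(s(s+5.2)). The closed-loop characteristic equation is s² + (5.2 + 4.1·1.5)s + 4.1·38.8 = 0.
That is s² + 11.35s + 159.1 = 0, so ω_n = 12.61 rad/s and ζ = 11.35/(2·12.61) = 0.4499.

ζ = 0.45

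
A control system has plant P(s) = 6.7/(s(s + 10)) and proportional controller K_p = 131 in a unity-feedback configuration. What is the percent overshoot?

The closed-loop denominator s² + 10s + 877.7 gives ω_n = √877.7 = 29.63 and ζ = 10/(2ω_n) = 0.1688.
%OS = 100·exp(−πζ/√(1−ζ²)) = 100·exp(−π·0.1688/√0.9715) = 58.4%.

58.4%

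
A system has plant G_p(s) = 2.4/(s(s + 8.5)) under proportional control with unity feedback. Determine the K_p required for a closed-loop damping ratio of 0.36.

K_p = 58.1

Closed-loop characteristic equation: s² + 8.5s + K_p·2.4 = 0.
So ω_n = √(2.4K_p) and 2ζω_n = 8.5, giving ζ = 8.5/(2√(2.4K_p)).
Setting ζ = 0.36: √(2.4K_p) = 8.5/(2·0.36) = 11.81, so K_p = 139.4/2.4 = 58.1.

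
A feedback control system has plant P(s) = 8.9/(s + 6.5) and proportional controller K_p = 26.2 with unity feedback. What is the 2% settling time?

Closed-loop transfer function: T(s) = K_p·P(s)/(1 + K_p·P(s)) = 233.2/(s + 6.5 + 233.2) = 233.2/(s + 239.7).
Time constant τ = 1/239.7 = 0.004172 s, so the 2% settling time is about 4τ = 0.0167 s.

T_s ≈ 0.0167 s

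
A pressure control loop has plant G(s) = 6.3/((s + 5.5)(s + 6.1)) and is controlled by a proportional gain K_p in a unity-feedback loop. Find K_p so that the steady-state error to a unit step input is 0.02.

K_p = 261

The loop is type 0, so e_ss(step) = 1/(1 + K_pos) with K_pos = K_p·G(0).
G(0) = 0.1878. Require 1/(1 + K_p·0.1878) = 0.02, so 1 + 0.1878·K_p = 50.
K_p = (50 − 1)/0.1878 = 261.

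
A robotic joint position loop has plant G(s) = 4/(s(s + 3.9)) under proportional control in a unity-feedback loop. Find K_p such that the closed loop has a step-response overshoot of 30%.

K_p = 7.42

From %OS = 100·exp(−πζ/√(1−ζ²)) = 30%, ζ = −ln(0.3)/√(π²+ln²(0.3)) = 0.3579.
Characteristic equation s² + 3.9s + 4K_p = 0 gives ζ = 3.9/(2√(4K_p)).
Setting ζ = 0.3579: √(4K_p) = 3.9/(2·0.3579) = 5.449, so K_p = 29.69/4 = 7.42.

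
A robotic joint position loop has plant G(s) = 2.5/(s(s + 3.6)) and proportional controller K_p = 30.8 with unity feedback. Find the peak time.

T_p = 0.366 s

Closed-loop characteristic equation: s² + 3.6s + 77 = 0, so ω_n = 8.775 rad/s and ζ = 3.6/(2·8.775) = 0.2051.
Damped frequency ω_d = ω_n√(1−ζ²) = 8.588 rad/s, so peak time T_p = π/ω_d = 0.366 s.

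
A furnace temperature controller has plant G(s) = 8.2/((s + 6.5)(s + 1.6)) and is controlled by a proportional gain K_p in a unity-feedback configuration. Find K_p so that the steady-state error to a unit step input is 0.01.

K_p = 126

For a type-0 loop with proportional control, e_ss = 1/(1 + K_p·G(0)).
G(0) = 0.7885. Require 1/(1 + K_p·0.7885) = 0.01, so 1 + 0.7885·K_p = 100.
K_p = (100 − 1)/0.7885 = 126.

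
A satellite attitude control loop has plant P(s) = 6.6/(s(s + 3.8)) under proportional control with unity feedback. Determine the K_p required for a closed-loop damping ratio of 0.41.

K_p = 3.25

Closed-loop characteristic equation: s² + 3.8s + K_p·6.6 = 0.
So ω_n = √(6.6K_p) and 2ζω_n = 3.8, giving ζ = 3.8/(2√(6.6K_p)).
Setting ζ = 0.41: √(6.6K_p) = 3.8/(2·0.41) = 4.634, so K_p = 21.48/6.6 = 3.25.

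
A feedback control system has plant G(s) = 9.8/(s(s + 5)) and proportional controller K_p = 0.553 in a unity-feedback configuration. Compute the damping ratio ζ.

ζ = 1.07

The closed-loop denominator is s(s+5) + 0.553·9.8 = s² + 5s + 5.419.
Matching s² + 2ζω_n s + ω_n²: ω_n = √5.419 = 2.328 rad/s and 2ζω_n = 5, so ζ = 5/(2·2.328) = 1.07.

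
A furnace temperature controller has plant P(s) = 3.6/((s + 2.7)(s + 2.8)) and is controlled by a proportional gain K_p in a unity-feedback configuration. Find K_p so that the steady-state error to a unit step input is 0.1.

K_p = 18.9

Steady-state error for a unit step on this type-0 loop is 1/(1 + K_p·P(0)).
P(0) = 0.4762. Require 1/(1 + K_p·0.4762) = 0.1, so 1 + 0.4762·K_p = 10.
K_p = (10 − 1)/0.4762 = 18.9.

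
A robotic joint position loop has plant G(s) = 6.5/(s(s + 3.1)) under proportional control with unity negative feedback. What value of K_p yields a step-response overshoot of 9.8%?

K_p = 1.05

From %OS = 100·exp(−πζ/√(1−ζ²)) = 9.8%, ζ = −ln(0.098)/√(π²+ln²(0.098)) = 0.5945.
Characteristic equation s² + 3.1s + 6.5K_p = 0 gives ζ = 3.1/(2√(6.5K_p)).
Setting ζ = 0.5945: √(6.5K_p) = 3.1/(2·0.5945) = 2.607, so K_p = 6.797/6.5 = 1.05.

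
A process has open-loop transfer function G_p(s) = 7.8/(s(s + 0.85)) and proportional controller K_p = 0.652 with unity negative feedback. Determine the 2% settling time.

Closed-loop characteristic equation: s² + 0.85s + 5.086 = 0, so ω_n = 2.255 rad/s and ζ = 0.85/(2·2.255) = 0.1885.
2% settling time T_s ≈ 4/(ζω_n) = 4/0.425 = 9.41 s.

T_s ≈ 9.41 s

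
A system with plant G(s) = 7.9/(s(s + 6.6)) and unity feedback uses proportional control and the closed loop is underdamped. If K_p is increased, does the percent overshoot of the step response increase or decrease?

Characteristic equation s² + 6.6s + K_p·7.9 = 0: raising K_p raises ω_n while 2ζω_n = 6.6 is fixed, so ζ falls and overshoot grows.

increase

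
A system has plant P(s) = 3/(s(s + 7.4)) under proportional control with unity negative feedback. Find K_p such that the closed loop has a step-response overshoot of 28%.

From %OS = 100·exp(−πζ/√(1−ζ²)) = 28%, ζ = −ln(0.28)/√(π²+ln²(0.28)) = 0.3755.
Characteristic equation s² + 7.4s + 3K_p = 0 gives ζ = 7.4/(2√(3K_p)).
Setting ζ = 0.3755: √(3K_p) = 7.4/(2·0.3755) = 9.852, so K_p = 97.07/3 = 32.4.

K_p = 32.4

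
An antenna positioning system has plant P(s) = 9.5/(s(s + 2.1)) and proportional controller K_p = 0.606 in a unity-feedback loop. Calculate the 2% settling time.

T_s ≈ 3.81 s

The closed-loop denominator s² + 2.1s + 5.757 gives ω_n = √5.757 = 2.399 and ζ = 2.1/(2ω_n) = 0.4376.
2% settling time T_s ≈ 4/(ζω_n) = 4/1.05 = 3.81 s.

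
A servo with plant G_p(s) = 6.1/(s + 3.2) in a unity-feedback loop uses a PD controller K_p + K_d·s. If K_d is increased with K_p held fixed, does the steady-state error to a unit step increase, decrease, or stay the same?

unchanged

K_d affects only the transient (the s-coefficient); the DC loop gain, and hence e_ss, depends only on K_p.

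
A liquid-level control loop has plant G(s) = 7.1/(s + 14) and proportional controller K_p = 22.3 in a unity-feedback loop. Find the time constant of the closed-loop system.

τ = 0.0058 s

Closed-loop transfer function: T(s) = K_p·G(s)/(1 + K_p·G(s)) = 158.3/(s + 14 + 158.3) = 158.3/(s + 172.3).
Time constant τ = 1/172.3 = 0.0058 s.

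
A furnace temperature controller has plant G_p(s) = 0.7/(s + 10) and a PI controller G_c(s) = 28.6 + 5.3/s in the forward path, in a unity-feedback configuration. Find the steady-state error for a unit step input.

The open loop G_c(s)G_p(s) has a pole at the origin (type 1), so the static position error constant is infinite and e_ss = 1/(1+∞) = 0.

0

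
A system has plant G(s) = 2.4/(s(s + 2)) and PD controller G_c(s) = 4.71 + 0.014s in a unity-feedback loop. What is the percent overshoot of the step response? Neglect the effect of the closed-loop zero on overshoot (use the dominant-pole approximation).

Forward path: (4.71 + 0.014s)·2.4/(s(s+2)). The closed-loop characteristic equation is s² + (2 + 2.4·0.014)s + 2.4·4.71 = 0.
That is s² + 2.034s + 11.3 = 0, so ω_n = 3.362 rad/s and ζ = 2.034/(2·3.362) = 0.3024.
%OS = 100·exp(−πζ/√(1−ζ²)) = 36.9%.

36.9%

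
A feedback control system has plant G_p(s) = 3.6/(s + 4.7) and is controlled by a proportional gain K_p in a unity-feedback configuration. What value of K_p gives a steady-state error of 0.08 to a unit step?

K_p = 15

The loop is type 0, so e_ss(step) = 1/(1 + K_pos) with K_pos = K_p·G_p(0).
G_p(0) = 0.766. Require 1/(1 + K_p·0.766) = 0.08, so 1 + 0.766·K_p = 12.5.
K_p = (12.5 − 1)/0.766 = 15.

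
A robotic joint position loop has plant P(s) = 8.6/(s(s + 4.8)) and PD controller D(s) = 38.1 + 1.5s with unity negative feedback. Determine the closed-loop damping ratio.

Forward path: (38.1 + 1.5s)·8.6/(s(s+4.8)). The closed-loop characteristic equation is s² + (4.8 + 8.6·1.5)s + 8.6·38.1 = 0.
That is s² + 17.7s + 327.7 = 0, so ω_n = 18.1 rad/s and ζ = 17.7/(2·18.1) = 0.4889.

ζ = 0.489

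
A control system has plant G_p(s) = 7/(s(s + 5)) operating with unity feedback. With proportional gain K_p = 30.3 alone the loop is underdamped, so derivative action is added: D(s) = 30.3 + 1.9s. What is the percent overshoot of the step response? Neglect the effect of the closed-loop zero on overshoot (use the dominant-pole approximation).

7.91%

Forward path: (30.3 + 1.9s)·7/(s(s+5)). The closed-loop characteristic equation is s² + (5 + 7·1.9)s + 7·30.3 = 0.
That is s² + 18.3s + 212.1 = 0, so ω_n = 14.56 rad/s and ζ = 18.3/(2·14.56) = 0.6283.
%OS = 100·exp(−πζ/√(1−ζ²)) = 7.91%.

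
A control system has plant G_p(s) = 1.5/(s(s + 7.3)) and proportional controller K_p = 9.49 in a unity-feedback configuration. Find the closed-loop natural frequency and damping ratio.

1 + K_p·G_p(s) = 0 gives s² + 7.3s + 14.23 = 0.
Matching s² + 2ζω_n s + ω_n²: ω_n = √14.23 = 3.773 rad/s and 2ζω_n = 7.3, so ζ = 7.3/(2·3.773) = 0.967.

ω_n = 3.77 rad/s, ζ = 0.967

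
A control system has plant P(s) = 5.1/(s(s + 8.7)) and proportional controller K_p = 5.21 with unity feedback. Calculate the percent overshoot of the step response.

0.714%

Closed-loop characteristic equation: s² + 8.7s + 26.57 = 0, so ω_n = 5.155 rad/s and ζ = 8.7/(2·5.155) = 0.8439.
%OS = 100·exp(−πζ/√(1−ζ²)) = 100·exp(−π·0.8439/√0.2879) = 0.714%.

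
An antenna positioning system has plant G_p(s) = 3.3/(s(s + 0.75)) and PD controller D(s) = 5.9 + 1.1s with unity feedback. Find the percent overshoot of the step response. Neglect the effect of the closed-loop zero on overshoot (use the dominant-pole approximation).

Forward path: (5.9 + 1.1s)·3.3/(s(s+0.75)). The closed-loop characteristic equation is s² + (0.75 + 3.3·1.1)s + 3.3·5.9 = 0.
That is s² + 4.38s + 19.47 = 0, so ω_n = 4.412 rad/s and ζ = 4.38/(2·4.412) = 0.4963.
%OS = 100·exp(−πζ/√(1−ζ²)) = 16.6%.

16.6%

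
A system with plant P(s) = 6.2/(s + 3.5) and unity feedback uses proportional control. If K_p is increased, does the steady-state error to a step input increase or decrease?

e_ss = 1/(1 + K_p·P(0)); a larger K_p raises the denominator, so e_ss decreases.

decrease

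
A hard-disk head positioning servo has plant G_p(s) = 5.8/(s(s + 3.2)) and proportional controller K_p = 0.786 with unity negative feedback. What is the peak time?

The closed-loop denominator s² + 3.2s + 4.559 gives ω_n = √4.559 = 2.135 and ζ = 3.2/(2ω_n) = 0.7494.
Damped frequency ω_d = ω_n√(1−ζ²) = 1.414 rad/s, so peak time T_p = π/ω_d = 2.22 s.

T_p = 2.22 s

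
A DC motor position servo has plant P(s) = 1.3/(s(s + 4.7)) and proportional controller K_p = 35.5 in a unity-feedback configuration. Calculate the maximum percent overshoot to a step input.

31.4%

From 1 + K_pP(s) = 0: s² + 4.7s + 46.15 = 0 ⇒ ω_n = 6.793, ζ = 0.3459.
%OS = 100·exp(−πζ/√(1−ζ²)) = 100·exp(−π·0.3459/√0.8803) = 31.4%.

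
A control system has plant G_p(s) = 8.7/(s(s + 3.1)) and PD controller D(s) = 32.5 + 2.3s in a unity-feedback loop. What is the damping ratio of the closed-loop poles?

Forward path: (32.5 + 2.3s)·8.7/(s(s+3.1)). The closed-loop characteristic equation is s² + (3.1 + 8.7·2.3)s + 8.7·32.5 = 0.
That is s² + 23.11s + 282.8 = 0, so ω_n = 16.82 rad/s and ζ = 23.11/(2·16.82) = 0.6872.

ζ = 0.687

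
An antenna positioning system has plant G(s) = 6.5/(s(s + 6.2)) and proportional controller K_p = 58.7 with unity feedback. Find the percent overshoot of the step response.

The closed-loop denominator s² + 6.2s + 381.6 gives ω_n = √381.6 = 19.53 and ζ = 6.2/(2ω_n) = 0.1587.
%OS = 100·exp(−πζ/√(1−ζ²)) = 100·exp(−π·0.1587/√0.9748) = 60.4%.

60.4%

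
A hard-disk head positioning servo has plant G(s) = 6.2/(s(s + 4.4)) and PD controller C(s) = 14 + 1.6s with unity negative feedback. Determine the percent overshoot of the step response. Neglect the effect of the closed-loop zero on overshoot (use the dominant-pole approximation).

Forward path: (14 + 1.6s)·6.2/(s(s+4.4)). The closed-loop characteristic equation is s² + (4.4 + 6.2·1.6)s + 6.2·14 = 0.
That is s² + 14.32s + 86.8 = 0, so ω_n = 9.317 rad/s and ζ = 14.32/(2·9.317) = 0.7685.
%OS = 100·exp(−πζ/√(1−ζ²)) = 2.3%.

2.3%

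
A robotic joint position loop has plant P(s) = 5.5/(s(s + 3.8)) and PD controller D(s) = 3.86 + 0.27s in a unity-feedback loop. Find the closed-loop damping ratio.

ζ = 0.574

Forward path: (3.86 + 0.27s)·5.5/(s(s+3.8)). The closed-loop characteristic equation is s² + (3.8 + 5.5·0.27)s + 5.5·3.86 = 0.
That is s² + 5.285s + 21.23 = 0, so ω_n = 4.608 rad/s and ζ = 5.285/(2·4.608) = 0.5735.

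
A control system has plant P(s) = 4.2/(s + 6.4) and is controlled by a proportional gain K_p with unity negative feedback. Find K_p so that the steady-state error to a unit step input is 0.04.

K_p = 36.6

Steady-state error for a unit step on this type-0 loop is 1/(1 + K_p·P(0)).
P(0) = 0.6562. Require 1/(1 + K_p·0.6562) = 0.04, so 1 + 0.6562·K_p = 25.
K_p = (25 − 1)/0.6562 = 36.6.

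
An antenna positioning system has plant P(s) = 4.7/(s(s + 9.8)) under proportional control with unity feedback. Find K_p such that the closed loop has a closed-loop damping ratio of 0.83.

Closed-loop characteristic equation: s² + 9.8s + K_p·4.7 = 0.
So ω_n = √(4.7K_p) and 2ζω_n = 9.8, giving ζ = 9.8/(2√(4.7K_p)).
Setting ζ = 0.83: √(4.7K_p) = 9.8/(2·0.83) = 5.904, so K_p = 34.85/4.7 = 7.42.

K_p = 7.42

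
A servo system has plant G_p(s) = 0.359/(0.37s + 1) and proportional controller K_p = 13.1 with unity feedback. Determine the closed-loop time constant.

Closed loop: T(s) = K_p·G_p/(1+K_p·G_p) = 4.703/(0.37s + 1 + 4.703), with pole at s = −(1 + 4.703)/0.37 = −15.41.
Closed-loop time constant τ = 1/15.41 = 0.0649 s.

τ = 0.0649 s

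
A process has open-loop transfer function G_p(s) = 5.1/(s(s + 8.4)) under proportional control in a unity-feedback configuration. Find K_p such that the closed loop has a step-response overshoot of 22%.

K_p = 18.3

From %OS = 100·exp(−πζ/√(1−ζ²)) = 22%, ζ = −ln(0.22)/√(π²+ln²(0.22)) = 0.4342.
Characteristic equation s² + 8.4s + 5.1K_p = 0 gives ζ = 8.4/(2√(5.1K_p)).
Setting ζ = 0.4342: √(5.1K_p) = 8.4/(2·0.4342) = 9.674, so K_p = 93.58/5.1 = 18.3.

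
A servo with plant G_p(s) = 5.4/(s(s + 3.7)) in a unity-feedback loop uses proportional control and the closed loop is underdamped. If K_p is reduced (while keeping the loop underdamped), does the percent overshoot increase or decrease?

ζ = 3.7/(2√(5.4K_p)) rises as K_p falls; higher damping means less overshoot.

decrease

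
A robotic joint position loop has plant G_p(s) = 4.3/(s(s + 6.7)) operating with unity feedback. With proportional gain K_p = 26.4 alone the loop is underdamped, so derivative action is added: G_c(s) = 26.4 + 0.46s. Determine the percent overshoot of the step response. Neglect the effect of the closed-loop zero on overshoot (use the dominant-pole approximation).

24.6%

Forward path: (26.4 + 0.46s)·4.3/(s(s+6.7)). The closed-loop characteristic equation is s² + (6.7 + 4.3·0.46)s + 4.3·26.4 = 0.
That is s² + 8.678s + 113.5 = 0, so ω_n = 10.65 rad/s and ζ = 8.678/(2·10.65) = 0.4072.
%OS = 100·exp(−πζ/√(1−ζ²)) = 24.6%.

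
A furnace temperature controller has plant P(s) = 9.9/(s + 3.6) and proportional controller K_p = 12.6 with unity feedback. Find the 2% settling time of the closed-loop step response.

T_s ≈ 0.0312 s

Closed-loop transfer function: T(s) = K_p·P(s)/(1 + K_p·P(s)) = 124.7/(s + 3.6 + 124.7) = 124.7/(s + 128.3).
Time constant τ = 1/128.3 = 0.007792 s, so the 2% settling time is about 4τ = 0.0312 s.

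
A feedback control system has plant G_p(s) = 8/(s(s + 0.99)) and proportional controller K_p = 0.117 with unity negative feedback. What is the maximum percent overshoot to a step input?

Closed-loop characteristic equation: s² + 0.99s + 0.936 = 0, so ω_n = 0.9675 rad/s and ζ = 0.99/(2·0.9675) = 0.5116.
%OS = 100·exp(−πζ/√(1−ζ²)) = 100·exp(−π·0.5116/√0.7382) = 15.4%.

15.4%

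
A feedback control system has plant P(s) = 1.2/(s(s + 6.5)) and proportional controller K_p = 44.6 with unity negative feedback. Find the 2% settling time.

T_s ≈ 1.23 s

The closed-loop denominator s² + 6.5s + 53.52 gives ω_n = √53.52 = 7.316 and ζ = 6.5/(2ω_n) = 0.4442.
2% settling time T_s ≈ 4/(ζω_n) = 4/3.25 = 1.23 s.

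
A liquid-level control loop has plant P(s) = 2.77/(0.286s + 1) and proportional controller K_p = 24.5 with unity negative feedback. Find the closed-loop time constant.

Closed loop: T(s) = K_p·P/(1+K_p·P) = 67.86/(0.286s + 1 + 67.86), with pole at s = −(1 + 67.86)/0.286 = −240.8.
Closed-loop time constant τ = 1/240.8 = 0.00415 s.

τ = 0.00415 s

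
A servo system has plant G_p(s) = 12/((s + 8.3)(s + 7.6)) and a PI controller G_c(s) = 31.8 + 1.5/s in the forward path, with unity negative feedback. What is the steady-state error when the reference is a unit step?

The open loop G_c(s)G_p(s) has a pole at the origin (type 1), so the static position error constant is infinite and e_ss = 1/(1+∞) = 0.

0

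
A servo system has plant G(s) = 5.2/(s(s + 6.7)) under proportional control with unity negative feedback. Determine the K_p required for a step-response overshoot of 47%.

From %OS = 100·exp(−πζ/√(1−ζ²)) = 47%, ζ = −ln(0.47)/√(π²+ln²(0.47)) = 0.2337.
Characteristic equation s² + 6.7s + 5.2K_p = 0 gives ζ = 6.7/(2√(5.2K_p)).
Setting ζ = 0.2337: √(5.2K_p) = 6.7/(2·0.2337) = 14.34, so K_p = 205.5/5.2 = 39.5.

K_p = 39.5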